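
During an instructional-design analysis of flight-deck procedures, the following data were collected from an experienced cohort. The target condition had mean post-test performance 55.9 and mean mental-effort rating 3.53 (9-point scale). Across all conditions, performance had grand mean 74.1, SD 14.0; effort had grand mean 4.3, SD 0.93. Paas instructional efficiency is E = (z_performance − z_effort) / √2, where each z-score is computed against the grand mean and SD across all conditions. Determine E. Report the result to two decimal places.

-0.33

z_performance = (55.9 − 74.1) / 14.0 = -18.2000 / 14.0 = -1.3000.
z_effort = (3.53 − 4.3) / 0.93 = -0.7700 / 0.93 = -0.8280.
z_P − z_E = -1.3000 − (-0.8280) = -0.4720.
E = -0.4720 / √2 = -0.4720 / 1.41421 = -0.3338 ≈ -0.33.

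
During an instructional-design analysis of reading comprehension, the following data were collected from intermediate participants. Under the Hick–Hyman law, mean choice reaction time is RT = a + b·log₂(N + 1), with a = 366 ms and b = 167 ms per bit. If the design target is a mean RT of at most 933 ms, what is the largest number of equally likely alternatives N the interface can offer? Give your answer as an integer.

Set 366 + 167·log₂(N + 1) ≤ 933.
log₂(N + 1) ≤ (933 − 366) / 167 = 3.3952.
N + 1 ≤ 2^3.3952 = 10.5210.
N ≤ 9.5210, so the largest integer N is 9.

9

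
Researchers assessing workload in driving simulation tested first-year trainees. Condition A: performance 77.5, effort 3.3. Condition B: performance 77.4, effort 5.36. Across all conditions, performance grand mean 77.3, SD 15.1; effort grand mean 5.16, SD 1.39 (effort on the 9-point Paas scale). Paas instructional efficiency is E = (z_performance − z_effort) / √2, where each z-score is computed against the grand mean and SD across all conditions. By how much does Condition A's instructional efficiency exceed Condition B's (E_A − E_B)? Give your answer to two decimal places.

Condition A: z_P = (77.5 − 77.3)/15.1 = 0.0132; z_E = (3.3 − 5.16)/1.39 = -1.3381; E_A = (0.0132 − (-1.3381))/√2 = 0.9555.
Condition B: z_P = (77.4 − 77.3)/15.1 = 0.0066; z_E = (5.36 − 5.16)/1.39 = 0.1439; E_B = (0.0066 − 0.1439)/√2 = -0.0971.
E_A − E_B = 0.9555 − (-0.0971) = 1.0526 ≈ 1.05.

1.05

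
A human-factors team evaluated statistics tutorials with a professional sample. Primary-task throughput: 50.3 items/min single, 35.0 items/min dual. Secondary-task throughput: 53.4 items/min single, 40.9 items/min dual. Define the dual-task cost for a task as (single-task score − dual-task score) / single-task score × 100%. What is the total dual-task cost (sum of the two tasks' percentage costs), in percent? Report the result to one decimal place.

Primary cost = (50.3 − 35.0) / 50.3 × 100% = 30.4175%.
Secondary cost = (53.4 − 40.9) / 53.4 × 100% = 23.4082%.
Total = 30.4175% + 23.4082% = 53.8257% ≈ 53.8%.

53.8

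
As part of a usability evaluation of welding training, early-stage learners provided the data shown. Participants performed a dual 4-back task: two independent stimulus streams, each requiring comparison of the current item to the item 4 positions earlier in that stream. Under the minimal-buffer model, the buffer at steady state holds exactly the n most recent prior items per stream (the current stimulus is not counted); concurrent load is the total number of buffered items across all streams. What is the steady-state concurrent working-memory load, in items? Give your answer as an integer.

8

Each stream's buffer holds its 4 most recent prior items.
Two independent streams: 2 × 4 = 8 buffered items at steady state.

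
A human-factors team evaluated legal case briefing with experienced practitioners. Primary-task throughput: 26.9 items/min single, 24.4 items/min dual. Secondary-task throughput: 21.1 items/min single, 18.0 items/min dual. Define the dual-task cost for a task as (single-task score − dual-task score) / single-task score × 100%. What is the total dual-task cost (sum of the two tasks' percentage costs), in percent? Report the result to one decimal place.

Primary cost = (26.9 − 24.4) / 26.9 × 100% = 9.2937%.
Secondary cost = (21.1 − 18.0) / 21.1 × 100% = 14.6919%.
Total = 9.2937% + 14.6919% = 23.9856% ≈ 24.0%.

24.0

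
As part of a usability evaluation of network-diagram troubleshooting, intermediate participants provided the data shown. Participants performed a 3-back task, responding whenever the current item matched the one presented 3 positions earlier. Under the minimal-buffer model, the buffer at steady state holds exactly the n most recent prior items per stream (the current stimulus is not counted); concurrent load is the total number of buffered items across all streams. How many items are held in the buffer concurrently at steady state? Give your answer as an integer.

The buffer holds the 3 most recent prior items.
Steady-state concurrent load = 3 items.

3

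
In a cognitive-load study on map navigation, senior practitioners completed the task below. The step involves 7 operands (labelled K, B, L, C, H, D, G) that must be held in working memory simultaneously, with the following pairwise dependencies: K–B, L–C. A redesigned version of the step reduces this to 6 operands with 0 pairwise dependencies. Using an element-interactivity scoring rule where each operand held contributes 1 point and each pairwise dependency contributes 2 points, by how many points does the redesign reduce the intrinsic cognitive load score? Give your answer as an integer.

Original: 7 × 1 + 2 × 2 = 7 + 4 = 11.
Redesigned: 6 × 1 + 0 × 2 = 6 + 0 = 6.
Reduction = 11 − 6 = 5.

5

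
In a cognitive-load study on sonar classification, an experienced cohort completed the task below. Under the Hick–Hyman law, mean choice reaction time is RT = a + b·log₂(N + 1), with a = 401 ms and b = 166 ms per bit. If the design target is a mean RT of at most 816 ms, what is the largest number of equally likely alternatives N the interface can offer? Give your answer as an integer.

Set 401 + 166·log₂(N + 1) ≤ 816.
log₂(N + 1) ≤ (816 − 401) / 166 = 2.5000.
N + 1 ≤ 2^2.5000 = 5.6569.
N ≤ 4.6569, so the largest integer N is 4.

4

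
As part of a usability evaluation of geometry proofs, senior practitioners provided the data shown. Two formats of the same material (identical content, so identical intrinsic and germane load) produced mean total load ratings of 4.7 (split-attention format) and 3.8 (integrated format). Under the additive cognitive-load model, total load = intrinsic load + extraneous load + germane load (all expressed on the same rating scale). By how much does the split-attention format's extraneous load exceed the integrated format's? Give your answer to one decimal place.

Intrinsic and germane load are equal across formats, so the difference in total load equals the difference in extraneous load.
Extraneous-load difference = 4.7 − 3.8 = 0.9.

0.9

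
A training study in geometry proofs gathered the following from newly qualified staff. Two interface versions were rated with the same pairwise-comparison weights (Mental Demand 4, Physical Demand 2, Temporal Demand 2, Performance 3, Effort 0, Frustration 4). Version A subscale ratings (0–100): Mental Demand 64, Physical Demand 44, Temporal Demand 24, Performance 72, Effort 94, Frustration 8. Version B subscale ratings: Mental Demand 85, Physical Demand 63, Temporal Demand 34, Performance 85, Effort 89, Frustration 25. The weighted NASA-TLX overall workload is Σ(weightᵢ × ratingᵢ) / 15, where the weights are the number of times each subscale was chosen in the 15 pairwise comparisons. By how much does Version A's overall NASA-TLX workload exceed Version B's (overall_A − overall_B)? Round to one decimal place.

-16.6

Version A weighted sum = 4·64 + 2·44 + 2·24 + 3·72 + 0·94 + 4·8 = 256 + 88 + 48 + 216 + 0 + 32 = 640; overall_A = 640/15 = 42.6667.
Version B weighted sum = 4·85 + 2·63 + 2·34 + 3·85 + 0·89 + 4·25 = 340 + 126 + 68 + 255 + 0 + 100 = 889; overall_B = 889/15 = 59.2667.
Difference = 42.6667 − 59.2667 = -16.6000 ≈ -16.6.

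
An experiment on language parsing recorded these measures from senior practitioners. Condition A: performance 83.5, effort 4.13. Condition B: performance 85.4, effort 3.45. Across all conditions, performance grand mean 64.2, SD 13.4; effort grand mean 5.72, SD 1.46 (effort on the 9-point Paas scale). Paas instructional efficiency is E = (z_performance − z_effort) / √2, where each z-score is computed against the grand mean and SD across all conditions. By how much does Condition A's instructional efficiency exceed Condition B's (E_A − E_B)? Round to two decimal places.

Condition A: z_P = (83.5 − 64.2)/13.4 = 1.4403; z_E = (4.13 − 5.72)/1.46 = -1.0890; E_A = (1.4403 − (-1.0890))/√2 = 1.7885.
Condition B: z_P = (85.4 − 64.2)/13.4 = 1.5821; z_E = (3.45 − 5.72)/1.46 = -1.5548; E_B = (1.5821 − (-1.5548))/√2 = 2.2181.
E_A − E_B = 1.7885 − 2.2181 = -0.4296 ≈ -0.43.

-0.43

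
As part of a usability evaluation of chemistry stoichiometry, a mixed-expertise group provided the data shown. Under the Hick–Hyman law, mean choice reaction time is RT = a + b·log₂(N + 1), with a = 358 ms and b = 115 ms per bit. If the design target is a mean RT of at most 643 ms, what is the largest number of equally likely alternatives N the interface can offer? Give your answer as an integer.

Set 358 + 115·log₂(N + 1) ≤ 643.
log₂(N + 1) ≤ (643 − 358) / 115 = 2.4783.
N + 1 ≤ 2^2.4783 = 5.5724.
N ≤ 4.5724, so the largest integer N is 4.

4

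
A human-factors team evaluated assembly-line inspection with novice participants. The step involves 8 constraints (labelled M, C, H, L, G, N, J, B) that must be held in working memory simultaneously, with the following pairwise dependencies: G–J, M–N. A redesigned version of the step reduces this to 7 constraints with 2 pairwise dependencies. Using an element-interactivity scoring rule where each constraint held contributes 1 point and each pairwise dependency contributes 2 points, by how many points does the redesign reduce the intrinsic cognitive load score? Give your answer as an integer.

Original: 8 × 1 + 2 × 2 = 8 + 4 = 12.
Redesigned: 7 × 1 + 2 × 2 = 7 + 4 = 11.
Reduction = 12 − 11 = 1.

1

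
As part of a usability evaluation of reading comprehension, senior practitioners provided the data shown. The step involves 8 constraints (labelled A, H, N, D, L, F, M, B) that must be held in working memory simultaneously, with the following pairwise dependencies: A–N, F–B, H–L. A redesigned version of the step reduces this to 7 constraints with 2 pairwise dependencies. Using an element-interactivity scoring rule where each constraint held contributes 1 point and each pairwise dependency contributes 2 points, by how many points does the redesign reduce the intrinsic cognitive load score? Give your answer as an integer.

Original: 8 × 1 + 3 × 2 = 8 + 6 = 14.
Redesigned: 7 × 1 + 2 × 2 = 7 + 4 = 11.
Reduction = 14 − 11 = 3.

3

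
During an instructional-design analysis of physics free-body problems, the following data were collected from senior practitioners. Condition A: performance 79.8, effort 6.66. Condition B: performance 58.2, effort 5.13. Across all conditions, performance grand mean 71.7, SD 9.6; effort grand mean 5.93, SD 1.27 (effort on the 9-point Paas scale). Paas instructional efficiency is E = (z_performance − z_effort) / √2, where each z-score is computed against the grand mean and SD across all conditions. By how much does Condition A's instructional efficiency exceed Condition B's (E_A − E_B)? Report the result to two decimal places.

Condition A: z_P = (79.8 − 71.7)/9.6 = 0.8437; z_E = (6.66 − 5.93)/1.27 = 0.5748; E_A = (0.8437 − 0.5748)/√2 = 0.1901.
Condition B: z_P = (58.2 − 71.7)/9.6 = -1.4062; z_E = (5.13 − 5.93)/1.27 = -0.6299; E_B = (-1.4062 − (-0.6299))/√2 = -0.5489.
E_A − E_B = 0.1901 − (-0.5489) = 0.7390 ≈ 0.74.

0.74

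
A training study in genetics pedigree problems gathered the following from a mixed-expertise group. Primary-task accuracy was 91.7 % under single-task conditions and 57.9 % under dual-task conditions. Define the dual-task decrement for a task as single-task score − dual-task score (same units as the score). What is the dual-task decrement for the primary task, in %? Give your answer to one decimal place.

Decrement = 91.7 − 57.9 = 33.8000 % ≈ 33.8 %.

33.8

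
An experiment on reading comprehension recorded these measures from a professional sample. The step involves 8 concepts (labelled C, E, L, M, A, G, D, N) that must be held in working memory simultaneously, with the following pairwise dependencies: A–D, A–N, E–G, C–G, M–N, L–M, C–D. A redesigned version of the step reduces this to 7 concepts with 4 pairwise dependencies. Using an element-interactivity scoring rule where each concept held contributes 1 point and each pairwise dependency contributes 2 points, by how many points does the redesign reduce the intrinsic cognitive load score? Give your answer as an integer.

Original: 8 × 1 + 7 × 2 = 8 + 14 = 22.
Redesigned: 7 × 1 + 4 × 2 = 7 + 8 = 15.
Reduction = 22 − 15 = 7.

7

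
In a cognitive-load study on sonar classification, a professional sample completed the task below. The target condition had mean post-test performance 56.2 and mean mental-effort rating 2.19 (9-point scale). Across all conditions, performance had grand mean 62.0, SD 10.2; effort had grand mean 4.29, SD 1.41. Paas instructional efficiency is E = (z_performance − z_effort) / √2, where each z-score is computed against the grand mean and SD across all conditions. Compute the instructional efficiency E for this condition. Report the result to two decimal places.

0.65

z_performance = (56.2 − 62.0) / 10.2 = -5.8000 / 10.2 = -0.5686.
z_effort = (2.19 − 4.29) / 1.41 = -2.1000 / 1.41 = -1.4894.
z_P − z_E = -0.5686 − (-1.4894) = 0.9208.
E = 0.9208 / √2 = 0.9208 / 1.41421 = 0.6511 ≈ 0.65.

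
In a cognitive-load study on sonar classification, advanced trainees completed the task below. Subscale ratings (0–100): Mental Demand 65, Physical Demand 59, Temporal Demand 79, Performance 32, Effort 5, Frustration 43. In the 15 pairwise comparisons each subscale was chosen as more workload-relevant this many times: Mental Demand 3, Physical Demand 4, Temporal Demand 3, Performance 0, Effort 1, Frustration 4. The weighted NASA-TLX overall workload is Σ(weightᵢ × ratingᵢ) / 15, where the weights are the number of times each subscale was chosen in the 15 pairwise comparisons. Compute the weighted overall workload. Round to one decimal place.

56.3

The tallies are the weights (they sum to 15).
Weighted sum = 3·65 + 4·59 + 3·79 + 0·32 + 1·5 + 4·43
            = 195 + 236 + 237 + 0 + 5 + 172 = 845.
Overall workload = 845 / 15 = 56.3333 ≈ 56.3.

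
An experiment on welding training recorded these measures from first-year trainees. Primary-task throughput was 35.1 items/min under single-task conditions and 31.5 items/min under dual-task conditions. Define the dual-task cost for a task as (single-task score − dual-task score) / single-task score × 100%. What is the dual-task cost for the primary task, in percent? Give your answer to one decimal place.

10.3

Cost = (35.1 − 31.5) / 35.1 × 100%
     = 3.6000 / 35.1 × 100% = 10.2564%.
≈ 10.3%.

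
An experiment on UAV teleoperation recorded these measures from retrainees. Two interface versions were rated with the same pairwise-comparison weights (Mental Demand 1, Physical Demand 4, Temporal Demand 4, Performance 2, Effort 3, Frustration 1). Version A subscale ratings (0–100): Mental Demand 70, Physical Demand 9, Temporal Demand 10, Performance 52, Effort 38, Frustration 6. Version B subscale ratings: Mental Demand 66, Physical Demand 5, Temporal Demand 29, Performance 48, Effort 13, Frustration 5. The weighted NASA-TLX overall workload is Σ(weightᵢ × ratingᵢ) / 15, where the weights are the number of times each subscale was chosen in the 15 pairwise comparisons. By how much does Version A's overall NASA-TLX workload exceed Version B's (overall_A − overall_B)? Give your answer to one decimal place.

Version A weighted sum = 1·70 + 4·9 + 4·10 + 2·52 + 3·38 + 1·6 = 70 + 36 + 40 + 104 + 114 + 6 = 370; overall_A = 370/15 = 24.6667.
Version B weighted sum = 1·66 + 4·5 + 4·29 + 2·48 + 3·13 + 1·5 = 66 + 20 + 116 + 96 + 39 + 5 = 342; overall_B = 342/15 = 22.8000.
Difference = 24.6667 − 22.8000 = 1.8667 ≈ 1.9.

1.9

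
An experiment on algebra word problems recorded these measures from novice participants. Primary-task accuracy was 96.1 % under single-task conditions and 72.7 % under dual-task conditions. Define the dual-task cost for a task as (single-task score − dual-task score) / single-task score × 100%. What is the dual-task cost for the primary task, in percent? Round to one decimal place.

24.3

Cost = (96.1 − 72.7) / 96.1 × 100%
     = 23.4000 / 96.1 × 100% = 24.3496%.
≈ 24.3%.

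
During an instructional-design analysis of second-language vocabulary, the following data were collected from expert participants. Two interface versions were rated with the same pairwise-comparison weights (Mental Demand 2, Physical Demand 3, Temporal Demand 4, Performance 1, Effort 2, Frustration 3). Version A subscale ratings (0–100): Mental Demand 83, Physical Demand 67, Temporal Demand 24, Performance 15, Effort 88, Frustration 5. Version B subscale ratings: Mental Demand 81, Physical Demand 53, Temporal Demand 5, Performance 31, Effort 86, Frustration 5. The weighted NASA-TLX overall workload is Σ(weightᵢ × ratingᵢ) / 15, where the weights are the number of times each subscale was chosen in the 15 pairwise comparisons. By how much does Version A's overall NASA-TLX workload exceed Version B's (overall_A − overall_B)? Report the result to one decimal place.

Version A weighted sum = 2·83 + 3·67 + 4·24 + 1·15 + 2·88 + 3·5 = 166 + 201 + 96 + 15 + 176 + 15 = 669; overall_A = 669/15 = 44.6000.
Version B weighted sum = 2·81 + 3·53 + 4·5 + 1·31 + 2·86 + 3·5 = 162 + 159 + 20 + 31 + 172 + 15 = 559; overall_B = 559/15 = 37.2667.
Difference = 44.6000 − 37.2667 = 7.3333 ≈ 7.3.

7.3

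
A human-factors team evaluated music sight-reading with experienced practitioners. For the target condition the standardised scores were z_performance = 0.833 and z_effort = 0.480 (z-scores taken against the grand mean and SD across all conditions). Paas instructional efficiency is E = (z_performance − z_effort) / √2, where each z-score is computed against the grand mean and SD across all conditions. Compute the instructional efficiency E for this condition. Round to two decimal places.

0.25

z_P − z_E = 0.833 − 0.480 = 0.3530.
E = 0.3530 / √2 = 0.3530 / 1.41421 = 0.2496 ≈ 0.25.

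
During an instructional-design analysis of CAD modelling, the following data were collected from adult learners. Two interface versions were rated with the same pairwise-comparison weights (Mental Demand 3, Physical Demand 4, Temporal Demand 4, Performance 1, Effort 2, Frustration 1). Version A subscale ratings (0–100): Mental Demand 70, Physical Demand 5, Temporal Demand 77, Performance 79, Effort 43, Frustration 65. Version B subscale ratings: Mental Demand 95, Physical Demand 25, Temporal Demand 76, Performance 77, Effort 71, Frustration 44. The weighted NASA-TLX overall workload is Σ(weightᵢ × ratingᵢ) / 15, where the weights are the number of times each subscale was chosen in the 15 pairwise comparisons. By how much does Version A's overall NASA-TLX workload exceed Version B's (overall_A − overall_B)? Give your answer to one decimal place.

Version A weighted sum = 3·70 + 4·5 + 4·77 + 1·79 + 2·43 + 1·65 = 210 + 20 + 308 + 79 + 86 + 65 = 768; overall_A = 768/15 = 51.2000.
Version B weighted sum = 3·95 + 4·25 + 4·76 + 1·77 + 2·71 + 1·44 = 285 + 100 + 304 + 77 + 142 + 44 = 952; overall_B = 952/15 = 63.4667.
Difference = 51.2000 − 63.4667 = -12.2667 ≈ -12.3.

-12.3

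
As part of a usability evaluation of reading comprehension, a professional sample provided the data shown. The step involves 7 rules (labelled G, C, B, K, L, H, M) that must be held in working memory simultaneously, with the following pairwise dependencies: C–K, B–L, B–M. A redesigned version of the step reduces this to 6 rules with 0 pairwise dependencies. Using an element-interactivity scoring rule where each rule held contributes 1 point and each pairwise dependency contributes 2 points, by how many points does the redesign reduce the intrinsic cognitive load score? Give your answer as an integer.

7

Original: 7 × 1 + 3 × 2 = 7 + 6 = 13.
Redesigned: 6 × 1 + 0 × 2 = 6 + 0 = 6.
Reduction = 13 − 6 = 7.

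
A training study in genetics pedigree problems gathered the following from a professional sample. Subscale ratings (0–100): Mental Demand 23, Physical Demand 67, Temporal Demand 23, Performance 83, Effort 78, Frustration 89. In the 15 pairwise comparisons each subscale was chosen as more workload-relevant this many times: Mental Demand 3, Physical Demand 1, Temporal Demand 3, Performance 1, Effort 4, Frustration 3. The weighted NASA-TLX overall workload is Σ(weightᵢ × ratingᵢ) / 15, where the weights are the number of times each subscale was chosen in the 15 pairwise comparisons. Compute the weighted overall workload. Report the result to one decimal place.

57.8

The tallies are the weights (they sum to 15).
Weighted sum = 3·23 + 1·67 + 3·23 + 1·83 + 4·78 + 3·89
            = 69 + 67 + 69 + 83 + 312 + 267 = 867.
Overall workload = 867 / 15 = 57.8000 ≈ 57.8.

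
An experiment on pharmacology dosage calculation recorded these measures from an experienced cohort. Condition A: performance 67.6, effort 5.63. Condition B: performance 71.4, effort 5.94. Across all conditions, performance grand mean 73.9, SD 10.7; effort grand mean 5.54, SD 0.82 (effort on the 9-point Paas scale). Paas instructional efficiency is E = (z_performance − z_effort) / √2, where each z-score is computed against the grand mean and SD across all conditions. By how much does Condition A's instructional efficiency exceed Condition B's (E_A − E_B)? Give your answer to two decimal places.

Condition A: z_P = (67.6 − 73.9)/10.7 = -0.5888; z_E = (5.63 − 5.54)/0.82 = 0.1098; E_A = (-0.5888 − 0.1098)/√2 = -0.4940.
Condition B: z_P = (71.4 − 73.9)/10.7 = -0.2336; z_E = (5.94 − 5.54)/0.82 = 0.4878; E_B = (-0.2336 − 0.4878)/√2 = -0.5101.
E_A − E_B = -0.4940 − (-0.5101) = 0.0161 ≈ 0.02.

0.02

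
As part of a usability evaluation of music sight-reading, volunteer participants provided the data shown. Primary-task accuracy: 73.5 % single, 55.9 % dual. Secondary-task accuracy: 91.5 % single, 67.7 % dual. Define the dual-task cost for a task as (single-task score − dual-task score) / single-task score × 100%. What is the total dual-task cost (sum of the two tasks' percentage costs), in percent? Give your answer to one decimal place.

Primary cost = (73.5 − 55.9) / 73.5 × 100% = 23.9456%.
Secondary cost = (91.5 − 67.7) / 91.5 × 100% = 26.0109%.
Total = 23.9456% + 26.0109% = 49.9565% ≈ 50.0%.

50.0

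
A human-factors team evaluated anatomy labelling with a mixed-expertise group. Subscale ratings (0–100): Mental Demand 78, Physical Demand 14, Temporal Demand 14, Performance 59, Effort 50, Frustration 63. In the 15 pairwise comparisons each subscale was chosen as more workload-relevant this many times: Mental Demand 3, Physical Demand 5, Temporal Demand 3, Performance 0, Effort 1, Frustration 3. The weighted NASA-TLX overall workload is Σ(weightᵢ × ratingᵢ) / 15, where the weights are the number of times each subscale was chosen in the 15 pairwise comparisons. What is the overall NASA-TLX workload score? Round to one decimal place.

39.0

The tallies are the weights (they sum to 15).
Weighted sum = 3·78 + 5·14 + 3·14 + 0·59 + 1·50 + 3·63
            = 234 + 70 + 42 + 0 + 50 + 189 = 585.
Overall workload = 585 / 15 = 39.0000 ≈ 39.0.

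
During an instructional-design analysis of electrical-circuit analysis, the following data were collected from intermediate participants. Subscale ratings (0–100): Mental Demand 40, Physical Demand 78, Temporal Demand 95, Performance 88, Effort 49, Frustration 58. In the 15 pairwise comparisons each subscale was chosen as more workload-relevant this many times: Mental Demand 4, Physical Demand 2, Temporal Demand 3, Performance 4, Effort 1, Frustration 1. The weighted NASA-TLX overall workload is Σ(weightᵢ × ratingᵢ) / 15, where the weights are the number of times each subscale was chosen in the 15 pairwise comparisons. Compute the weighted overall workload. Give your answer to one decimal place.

The tallies are the weights (they sum to 15).
Weighted sum = 4·40 + 2·78 + 3·95 + 4·88 + 1·49 + 1·58
            = 160 + 156 + 285 + 352 + 49 + 58 = 1060.
Overall workload = 1060 / 15 = 70.6667 ≈ 70.7.

70.7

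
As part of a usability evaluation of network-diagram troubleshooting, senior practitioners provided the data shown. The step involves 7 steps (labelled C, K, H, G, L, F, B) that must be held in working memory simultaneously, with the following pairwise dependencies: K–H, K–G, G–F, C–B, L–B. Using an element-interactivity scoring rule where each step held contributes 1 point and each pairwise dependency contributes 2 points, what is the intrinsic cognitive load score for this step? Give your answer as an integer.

17

Count of steps held simultaneously: 7.
Count of pairwise dependencies listed: 5.
Element contribution: 7 × 1 = 7.
Interaction contribution: 5 × 2 = 10.
Intrinsic load = 7 + 10 = 17.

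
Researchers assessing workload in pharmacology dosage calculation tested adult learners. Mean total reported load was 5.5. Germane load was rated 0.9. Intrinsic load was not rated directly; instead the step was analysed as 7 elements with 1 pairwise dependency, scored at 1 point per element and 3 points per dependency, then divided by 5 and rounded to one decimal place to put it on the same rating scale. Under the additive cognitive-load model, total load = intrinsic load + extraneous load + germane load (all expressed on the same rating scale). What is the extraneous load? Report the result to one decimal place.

2.6

Intrinsic (element-interactivity): (7 × 1 + 1 × 3) / 5 = 10 / 5 = 2.0000 → 2.0.
extraneous load = total − intrinsic − germane
             = 5.5 − 2.0 − 0.9 = 2.6.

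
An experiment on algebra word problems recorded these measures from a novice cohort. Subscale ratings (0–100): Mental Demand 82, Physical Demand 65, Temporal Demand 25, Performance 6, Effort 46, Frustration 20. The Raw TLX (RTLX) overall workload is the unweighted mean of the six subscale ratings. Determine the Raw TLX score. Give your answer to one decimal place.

Sum of ratings = 82 + 65 + 25 + 6 + 46 + 20 = 244.
RTLX = 244 / 6 = 40.6667 ≈ 40.7.

40.7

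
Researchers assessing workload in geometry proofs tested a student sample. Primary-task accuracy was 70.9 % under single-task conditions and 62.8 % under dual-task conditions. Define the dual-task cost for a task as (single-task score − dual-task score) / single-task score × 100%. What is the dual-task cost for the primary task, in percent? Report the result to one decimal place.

Cost = (70.9 − 62.8) / 70.9 × 100%
     = 8.1000 / 70.9 × 100% = 11.4245%.
≈ 11.4%.

11.4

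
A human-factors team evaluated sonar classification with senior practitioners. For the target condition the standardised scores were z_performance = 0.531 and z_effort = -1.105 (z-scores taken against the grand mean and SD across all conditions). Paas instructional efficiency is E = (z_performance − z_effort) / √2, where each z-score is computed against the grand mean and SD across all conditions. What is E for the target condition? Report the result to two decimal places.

z_P − z_E = 0.531 − (-1.105) = 1.6360.
E = 1.6360 / √2 = 1.6360 / 1.41421 = 1.1568 ≈ 1.16.

1.16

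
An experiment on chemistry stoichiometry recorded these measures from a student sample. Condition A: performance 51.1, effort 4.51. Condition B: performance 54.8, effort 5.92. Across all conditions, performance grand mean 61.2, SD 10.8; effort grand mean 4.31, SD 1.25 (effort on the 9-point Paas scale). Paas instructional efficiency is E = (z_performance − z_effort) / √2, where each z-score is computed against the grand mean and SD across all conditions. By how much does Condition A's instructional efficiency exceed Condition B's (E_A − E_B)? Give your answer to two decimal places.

Condition A: z_P = (51.1 − 61.2)/10.8 = -0.9352; z_E = (4.51 − 4.31)/1.25 = 0.1600; E_A = (-0.9352 − 0.1600)/√2 = -0.7744.
Condition B: z_P = (54.8 − 61.2)/10.8 = -0.5926; z_E = (5.92 − 4.31)/1.25 = 1.2880; E_B = (-0.5926 − 1.2880)/√2 = -1.3298.
E_A − E_B = -0.7744 − (-1.3298) = 0.5554 ≈ 0.56.

0.56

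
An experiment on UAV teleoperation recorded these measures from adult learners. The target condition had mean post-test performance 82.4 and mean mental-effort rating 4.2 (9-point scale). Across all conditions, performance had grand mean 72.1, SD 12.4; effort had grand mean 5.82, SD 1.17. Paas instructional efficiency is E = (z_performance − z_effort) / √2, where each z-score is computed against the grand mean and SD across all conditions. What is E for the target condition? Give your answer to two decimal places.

1.57

z_performance = (82.4 − 72.1) / 12.4 = 10.3000 / 12.4 = 0.8306.
z_effort = (4.2 − 5.82) / 1.17 = -1.6200 / 1.17 = -1.3846.
z_P − z_E = 0.8306 − (-1.3846) = 2.2152.
E = 2.2152 / √2 = 2.2152 / 1.41421 = 1.5664 ≈ 1.57.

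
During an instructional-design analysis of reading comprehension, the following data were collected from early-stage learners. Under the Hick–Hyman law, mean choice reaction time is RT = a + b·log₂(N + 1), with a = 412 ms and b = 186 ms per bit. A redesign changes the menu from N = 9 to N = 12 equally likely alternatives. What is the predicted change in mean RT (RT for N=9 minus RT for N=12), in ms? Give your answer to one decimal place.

RT(9) = 412 + 186·log₂(10) = 412 + 186·3.3219 = 1029.8734 ms.
RT(12) = 412 + 186·log₂(13) = 412 + 186·3.7004 = 1100.2744 ms.
Difference = 1029.8734 − 1100.2744 = -70.4010 ≈ -70.4 ms.

-70.4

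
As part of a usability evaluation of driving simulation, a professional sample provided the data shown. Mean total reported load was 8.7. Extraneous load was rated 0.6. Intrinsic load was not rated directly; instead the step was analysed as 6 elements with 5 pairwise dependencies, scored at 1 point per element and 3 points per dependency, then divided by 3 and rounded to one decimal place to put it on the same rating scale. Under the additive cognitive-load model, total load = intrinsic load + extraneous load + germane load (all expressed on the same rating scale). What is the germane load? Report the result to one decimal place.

Intrinsic (element-interactivity): (6 × 1 + 5 × 3) / 3 = 21 / 3 = 7.0000 → 7.0.
germane load = total − intrinsic − extraneous
             = 8.7 − 7.0 − 0.6 = 1.1.

1.1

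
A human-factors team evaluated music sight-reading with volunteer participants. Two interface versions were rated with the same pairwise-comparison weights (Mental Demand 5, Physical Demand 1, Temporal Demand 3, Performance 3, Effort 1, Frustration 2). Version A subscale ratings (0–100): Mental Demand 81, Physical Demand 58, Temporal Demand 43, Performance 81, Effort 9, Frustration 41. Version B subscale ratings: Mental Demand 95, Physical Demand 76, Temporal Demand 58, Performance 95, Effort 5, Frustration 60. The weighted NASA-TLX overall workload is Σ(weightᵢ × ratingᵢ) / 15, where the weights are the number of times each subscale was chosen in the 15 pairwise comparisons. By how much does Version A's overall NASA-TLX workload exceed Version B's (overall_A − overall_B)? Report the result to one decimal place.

-13.9

Version A weighted sum = 5·81 + 1·58 + 3·43 + 3·81 + 1·9 + 2·41 = 405 + 58 + 129 + 243 + 9 + 82 = 926; overall_A = 926/15 = 61.7333.
Version B weighted sum = 5·95 + 1·76 + 3·58 + 3·95 + 1·5 + 2·60 = 475 + 76 + 174 + 285 + 5 + 120 = 1135; overall_B = 1135/15 = 75.6667.
Difference = 61.7333 − 75.6667 = -13.9334 ≈ -13.9.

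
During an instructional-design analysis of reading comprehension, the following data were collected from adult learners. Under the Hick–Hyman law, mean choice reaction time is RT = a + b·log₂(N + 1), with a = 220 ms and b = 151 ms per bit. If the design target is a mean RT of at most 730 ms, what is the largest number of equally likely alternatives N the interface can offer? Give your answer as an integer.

Set 220 + 151·log₂(N + 1) ≤ 730.
log₂(N + 1) ≤ (730 − 220) / 151 = 3.3775.
N + 1 ≤ 2^3.3775 = 10.3927.
N ≤ 9.3927, so the largest integer N is 9.

9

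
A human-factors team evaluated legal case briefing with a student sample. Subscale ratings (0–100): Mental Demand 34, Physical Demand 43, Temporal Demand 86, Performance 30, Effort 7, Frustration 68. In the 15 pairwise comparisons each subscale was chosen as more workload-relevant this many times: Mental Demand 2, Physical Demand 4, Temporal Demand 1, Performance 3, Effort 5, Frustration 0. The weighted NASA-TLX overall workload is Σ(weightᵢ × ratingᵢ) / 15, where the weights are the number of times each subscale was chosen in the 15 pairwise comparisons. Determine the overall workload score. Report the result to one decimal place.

The tallies are the weights (they sum to 15).
Weighted sum = 2·34 + 4·43 + 1·86 + 3·30 + 5·7 + 0·68
            = 68 + 172 + 86 + 90 + 35 + 0 = 451.
Overall workload = 451 / 15 = 30.0667 ≈ 30.1.

30.1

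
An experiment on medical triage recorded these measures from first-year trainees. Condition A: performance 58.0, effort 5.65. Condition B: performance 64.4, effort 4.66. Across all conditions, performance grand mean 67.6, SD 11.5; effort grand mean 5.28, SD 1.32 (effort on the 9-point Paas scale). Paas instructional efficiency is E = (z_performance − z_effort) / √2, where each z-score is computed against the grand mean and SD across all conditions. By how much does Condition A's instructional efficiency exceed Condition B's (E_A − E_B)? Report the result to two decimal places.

-0.92

Condition A: z_P = (58.0 − 67.6)/11.5 = -0.8348; z_E = (5.65 − 5.28)/1.32 = 0.2803; E_A = (-0.8348 − 0.2803)/√2 = -0.7885.
Condition B: z_P = (64.4 − 67.6)/11.5 = -0.2783; z_E = (4.66 − 5.28)/1.32 = -0.4697; E_B = (-0.2783 − (-0.4697))/√2 = 0.1353.
E_A − E_B = -0.7885 − 0.1353 = -0.9238 ≈ -0.92.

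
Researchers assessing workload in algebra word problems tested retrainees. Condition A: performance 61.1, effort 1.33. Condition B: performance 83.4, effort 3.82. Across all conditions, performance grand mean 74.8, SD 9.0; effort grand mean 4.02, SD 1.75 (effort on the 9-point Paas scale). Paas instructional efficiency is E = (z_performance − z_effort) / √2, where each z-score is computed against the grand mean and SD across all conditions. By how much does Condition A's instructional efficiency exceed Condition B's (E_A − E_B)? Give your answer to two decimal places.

-0.75

Condition A: z_P = (61.1 − 74.8)/9.0 = -1.5222; z_E = (1.33 − 4.02)/1.75 = -1.5371; E_A = (-1.5222 − (-1.5371))/√2 = 0.0105.
Condition B: z_P = (83.4 − 74.8)/9.0 = 0.9556; z_E = (3.82 − 4.02)/1.75 = -0.1143; E_B = (0.9556 − (-0.1143))/√2 = 0.7565.
E_A − E_B = 0.0105 − 0.7565 = -0.7460 ≈ -0.75.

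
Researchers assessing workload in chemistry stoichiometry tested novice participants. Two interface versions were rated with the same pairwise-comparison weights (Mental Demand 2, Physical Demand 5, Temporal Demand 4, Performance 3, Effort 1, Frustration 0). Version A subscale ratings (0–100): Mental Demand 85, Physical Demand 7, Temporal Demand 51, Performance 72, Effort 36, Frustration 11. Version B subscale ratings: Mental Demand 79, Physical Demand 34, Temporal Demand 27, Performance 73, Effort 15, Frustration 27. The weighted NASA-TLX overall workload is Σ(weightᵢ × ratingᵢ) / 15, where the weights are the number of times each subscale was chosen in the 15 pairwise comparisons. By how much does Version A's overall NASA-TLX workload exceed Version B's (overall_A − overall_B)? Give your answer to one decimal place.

-0.6

Version A weighted sum = 2·85 + 5·7 + 4·51 + 3·72 + 1·36 + 0·11 = 170 + 35 + 204 + 216 + 36 + 0 = 661; overall_A = 661/15 = 44.0667.
Version B weighted sum = 2·79 + 5·34 + 4·27 + 3·73 + 1·15 + 0·27 = 158 + 170 + 108 + 219 + 15 + 0 = 670; overall_B = 670/15 = 44.6667.
Difference = 44.0667 − 44.6667 = -0.6000 ≈ -0.6.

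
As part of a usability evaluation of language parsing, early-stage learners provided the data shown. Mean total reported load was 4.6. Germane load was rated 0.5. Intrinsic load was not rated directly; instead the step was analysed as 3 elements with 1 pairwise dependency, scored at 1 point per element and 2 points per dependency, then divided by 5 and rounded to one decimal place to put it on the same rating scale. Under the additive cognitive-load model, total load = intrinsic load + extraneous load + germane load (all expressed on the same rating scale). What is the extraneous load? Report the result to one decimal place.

3.1

Intrinsic (element-interactivity): (3 × 1 + 1 × 2) / 5 = 5 / 5 = 1.0000 → 1.0.
extraneous load = total − intrinsic − germane
             = 4.6 − 1.0 − 0.5 = 3.1.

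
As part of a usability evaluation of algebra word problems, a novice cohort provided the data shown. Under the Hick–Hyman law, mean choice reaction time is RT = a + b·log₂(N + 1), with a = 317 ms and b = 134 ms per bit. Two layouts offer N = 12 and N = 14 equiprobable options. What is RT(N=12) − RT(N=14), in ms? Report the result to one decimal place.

RT(12) = 317 + 134·log₂(13) = 317 + 134·3.7004 = 812.8536 ms.
RT(14) = 317 + 134·log₂(15) = 317 + 134·3.9069 = 840.5246 ms.
Difference = 812.8536 − 840.5246 = -27.6710 ≈ -27.7 ms.

-27.7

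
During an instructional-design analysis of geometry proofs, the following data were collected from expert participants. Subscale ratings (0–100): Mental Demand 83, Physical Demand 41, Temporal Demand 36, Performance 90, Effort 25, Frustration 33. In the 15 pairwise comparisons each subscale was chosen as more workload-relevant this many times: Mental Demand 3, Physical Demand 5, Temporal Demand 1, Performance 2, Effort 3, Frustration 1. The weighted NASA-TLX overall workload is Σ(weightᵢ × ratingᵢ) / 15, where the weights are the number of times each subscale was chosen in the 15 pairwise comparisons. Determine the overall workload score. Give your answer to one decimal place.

51.9

The tallies are the weights (they sum to 15).
Weighted sum = 3·83 + 5·41 + 1·36 + 2·90 + 3·25 + 1·33
            = 249 + 205 + 36 + 180 + 75 + 33 = 778.
Overall workload = 778 / 15 = 51.8667 ≈ 51.9.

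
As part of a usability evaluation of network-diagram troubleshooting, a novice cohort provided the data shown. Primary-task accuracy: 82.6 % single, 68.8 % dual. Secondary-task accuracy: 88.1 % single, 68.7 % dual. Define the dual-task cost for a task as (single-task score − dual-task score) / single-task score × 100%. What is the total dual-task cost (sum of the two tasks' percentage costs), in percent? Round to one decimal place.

38.7

Primary cost = (82.6 − 68.8) / 82.6 × 100% = 16.7070%.
Secondary cost = (88.1 − 68.7) / 88.1 × 100% = 22.0204%.
Total = 16.7070% + 22.0204% = 38.7274% ≈ 38.7%.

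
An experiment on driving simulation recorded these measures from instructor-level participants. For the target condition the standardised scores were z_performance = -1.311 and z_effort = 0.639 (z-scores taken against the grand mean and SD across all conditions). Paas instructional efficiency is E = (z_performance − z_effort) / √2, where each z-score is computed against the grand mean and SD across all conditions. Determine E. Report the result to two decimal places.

-1.38

z_P − z_E = -1.311 − 0.639 = -1.9500.
E = -1.9500 / √2 = -1.9500 / 1.41421 = -1.3789 ≈ -1.38.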